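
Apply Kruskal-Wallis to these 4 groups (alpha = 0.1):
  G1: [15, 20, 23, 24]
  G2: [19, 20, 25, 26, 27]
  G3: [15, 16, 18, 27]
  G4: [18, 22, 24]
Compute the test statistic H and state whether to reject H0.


Step 1: Combine all N = 16 observations and assign midranks.
sorted (value, group, rank): (15,G1,1.5), (15,G3,1.5), (16,G3,3), (18,G3,4.5), (18,G4,4.5), (19,G2,6), (20,G1,7.5), (20,G2,7.5), (22,G4,9), (23,G1,10), (24,G1,11.5), (24,G4,11.5), (25,G2,13), (26,G2,14), (27,G2,15.5), (27,G3,15.5)
Step 2: Sum ranks within each group.
R_1 = 30.5 (n_1 = 4)
R_2 = 56 (n_2 = 5)
R_3 = 24.5 (n_3 = 4)
R_4 = 25 (n_4 = 3)
Step 3: H = 12/(N(N+1)) * sum(R_i^2/n_i) - 3(N+1)
     = 12/(16*17) * (30.5^2/4 + 56^2/5 + 24.5^2/4 + 25^2/3) - 3*17
     = 0.044118 * 1218.16 - 51
     = 2.742279.
Step 4: Ties present; correction factor C = 1 - 30/(16^3 - 16) = 0.992647. Corrected H = 2.742279 / 0.992647 = 2.762593.
Step 5: Under H0, H ~ chi^2(3); p-value = 0.429695.
Step 6: alpha = 0.1. fail to reject H0.

H = 2.7626, df = 3, p = 0.429695, fail to reject H0.


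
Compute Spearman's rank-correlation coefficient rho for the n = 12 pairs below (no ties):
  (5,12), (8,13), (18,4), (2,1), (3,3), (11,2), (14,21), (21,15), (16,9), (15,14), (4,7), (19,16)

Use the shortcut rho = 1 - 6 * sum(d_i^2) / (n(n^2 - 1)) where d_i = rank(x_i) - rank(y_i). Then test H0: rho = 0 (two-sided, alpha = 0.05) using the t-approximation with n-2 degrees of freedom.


Step 1: Rank x and y separately (midranks; no ties here).
rank(x): 5->4, 8->5, 18->10, 2->1, 3->2, 11->6, 14->7, 21->12, 16->9, 15->8, 4->3, 19->11
rank(y): 12->7, 13->8, 4->4, 1->1, 3->3, 2->2, 21->12, 15->10, 9->6, 14->9, 7->5, 16->11
Step 2: d_i = R_x(i) - R_y(i); compute d_i^2.
  (4-7)^2=9, (5-8)^2=9, (10-4)^2=36, (1-1)^2=0, (2-3)^2=1, (6-2)^2=16, (7-12)^2=25, (12-10)^2=4, (9-6)^2=9, (8-9)^2=1, (3-5)^2=4, (11-11)^2=0
sum(d^2) = 114.
Step 3: rho = 1 - 6*114 / (12*(12^2 - 1)) = 1 - 684/1716 = 0.601399.
Step 4: Under H0, t = rho * sqrt((n-2)/(1-rho^2)) = 2.3804 ~ t(10).
Step 5: Two-sided p-value from the t-distribution with 10 df = 0.038588.
Step 6: alpha = 0.05. reject H0.

rho = 0.6014, p = 0.038588, reject H0 at alpha = 0.05.


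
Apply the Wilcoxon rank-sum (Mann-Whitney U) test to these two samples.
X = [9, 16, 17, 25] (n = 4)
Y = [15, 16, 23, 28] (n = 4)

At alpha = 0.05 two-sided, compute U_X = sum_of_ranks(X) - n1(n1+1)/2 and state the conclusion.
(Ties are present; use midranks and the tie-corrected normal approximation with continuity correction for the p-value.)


Step 1: Combine and sort all 8 observations; assign midranks.
sorted (value, group): (9,X), (15,Y), (16,X), (16,Y), (17,X), (23,Y), (25,X), (28,Y)
ranks: 9->1, 15->2, 16->3.5, 16->3.5, 17->5, 23->6, 25->7, 28->8
Step 2: Rank sum for X: R1 = 1 + 3.5 + 5 + 7 = 16.5.
Step 3: U_X = R1 - n1(n1+1)/2 = 16.5 - 4*5/2 = 16.5 - 10 = 6.5.
       U_Y = n1*n2 - U_X = 16 - 6.5 = 9.5.
Step 4: Ties are present, so use the tie-corrected normal approximation (with continuity correction) for the p-value.
Step 5: p-value = 0.771503; compare to alpha = 0.05. fail to reject H0.

U_X = 6.5, p = 0.771503, fail to reject H0 at alpha = 0.05.


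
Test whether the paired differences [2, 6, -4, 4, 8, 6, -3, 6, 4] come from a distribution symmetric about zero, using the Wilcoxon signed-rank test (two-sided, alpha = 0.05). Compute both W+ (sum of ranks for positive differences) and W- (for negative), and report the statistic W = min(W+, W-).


Step 1: Drop any zero differences (none here) and take |d_i|.
|d| = [2, 6, 4, 4, 8, 6, 3, 6, 4]
Step 2: Midrank |d_i| (ties get averaged ranks).
ranks: |2|->1, |6|->7, |4|->4, |4|->4, |8|->9, |6|->7, |3|->2, |6|->7, |4|->4
Step 3: Attach original signs; sum ranks with positive sign and with negative sign.
W+ = 1 + 7 + 4 + 9 + 7 + 7 + 4 = 39
W- = 4 + 2 = 6
(Check: W+ + W- = 45 should equal n(n+1)/2 = 45.)
Step 4: Test statistic W = min(W+, W-) = 6.
Step 5: Ties in |d|, so use the tie-corrected normal approximation.
        E[W] = n(n+1)/4 = 9*10/4 = 22.5.
        Tie groups: |d|=4 (t=3), |d|=6 (t=3); sum(t^3 - t) = 48.
        Var[W] = n(n+1)(2n+1)/24 - sum(t^3-t)/48 = 1710/24 - 48/48 = 70.25.
        z = (W - E[W]) / sqrt(Var[W]) = (6 - 22.5) / 8.3815 = -1.9686.
        Two-sided p = 2*Phi(z) = 0.048997.
Step 6: alpha = 0.05. reject H0.

W+ = 39, W- = 6, W = min = 6, p = 0.048997, reject H0.


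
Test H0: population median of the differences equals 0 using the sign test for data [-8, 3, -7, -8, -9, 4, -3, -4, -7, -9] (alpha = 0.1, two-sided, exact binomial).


Step 1: Discard zero differences. Original n = 10; n_eff = number of nonzero differences = 10.
Nonzero differences (with sign): -8, +3, -7, -8, -9, +4, -3, -4, -7, -9
Step 2: Count signs: positive = 2, negative = 8.
Step 3: Under H0: P(positive) = 0.5, so the number of positives S ~ Bin(10, 0.5).
Step 4: Two-sided exact p-value = sum of Bin(10,0.5) probabilities at or below the observed probability = 0.109375.
Step 5: alpha = 0.1. fail to reject H0.

n_eff = 10, pos = 2, neg = 8, p = 0.109375, fail to reject H0.


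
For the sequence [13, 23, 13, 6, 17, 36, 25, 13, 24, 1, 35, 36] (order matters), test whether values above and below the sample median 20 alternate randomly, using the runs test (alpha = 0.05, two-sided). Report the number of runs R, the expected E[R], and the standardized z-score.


Step 1: Compute median = 20; label A = above, B = below.
Labels in order: BABBBAABABAA  (n_A = 6, n_B = 6)
Step 2: Count runs R = 8.
Step 3: Under H0 (random ordering), E[R] = 2*n_A*n_B/(n_A+n_B) + 1 = 2*6*6/12 + 1 = 7.0000.
        Var[R] = 2*n_A*n_B*(2*n_A*n_B - n_A - n_B) / ((n_A+n_B)^2 * (n_A+n_B-1)) = 4320/1584 = 2.7273.
        SD[R] = 1.6514.
Step 4: Continuity-corrected z = (R - 0.5 - E[R]) / SD[R] = (8 - 0.5 - 7.0000) / 1.6514 = 0.3028.
Step 5: Two-sided p-value via normal approximation = 2*(1 - Phi(|z|)) = 0.762069.
Step 6: alpha = 0.05. fail to reject H0.

R = 8, z = 0.3028, p = 0.762069, fail to reject H0.


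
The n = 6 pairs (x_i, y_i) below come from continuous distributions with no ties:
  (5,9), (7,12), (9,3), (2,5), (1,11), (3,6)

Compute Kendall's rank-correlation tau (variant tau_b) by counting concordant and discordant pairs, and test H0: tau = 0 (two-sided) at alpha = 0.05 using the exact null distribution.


Step 1: Enumerate the 15 unordered pairs (i,j) with i<j and classify each by sign(x_j-x_i) * sign(y_j-y_i).
  (1,2):dx=+2,dy=+3->C; (1,3):dx=+4,dy=-6->D; (1,4):dx=-3,dy=-4->C; (1,5):dx=-4,dy=+2->D
  (1,6):dx=-2,dy=-3->C; (2,3):dx=+2,dy=-9->D; (2,4):dx=-5,dy=-7->C; (2,5):dx=-6,dy=-1->C
  (2,6):dx=-4,dy=-6->C; (3,4):dx=-7,dy=+2->D; (3,5):dx=-8,dy=+8->D; (3,6):dx=-6,dy=+3->D
  (4,5):dx=-1,dy=+6->D; (4,6):dx=+1,dy=+1->C; (5,6):dx=+2,dy=-5->D
Step 2: C = 7, D = 8, total pairs = 15.
Step 3: tau = (C - D)/(n(n-1)/2) = (7 - 8)/15 = -0.066667.
Step 4: Exact two-sided p-value (enumerate n! = 720 permutations of y under H0): p = 1.000000.
Step 5: alpha = 0.05. fail to reject H0.

tau_b = -0.0667 (C=7, D=8), p = 1.000000, fail to reject H0.


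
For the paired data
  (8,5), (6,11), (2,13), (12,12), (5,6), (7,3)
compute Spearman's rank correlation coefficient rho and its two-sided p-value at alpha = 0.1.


Step 1: Rank x and y separately (midranks; no ties here).
rank(x): 8->5, 6->3, 2->1, 12->6, 5->2, 7->4
rank(y): 5->2, 11->4, 13->6, 12->5, 6->3, 3->1
Step 2: d_i = R_x(i) - R_y(i); compute d_i^2.
  (5-2)^2=9, (3-4)^2=1, (1-6)^2=25, (6-5)^2=1, (2-3)^2=1, (4-1)^2=9
sum(d^2) = 46.
Step 3: rho = 1 - 6*46 / (6*(6^2 - 1)) = 1 - 276/210 = -0.314286.
Step 4: Under H0, t = rho * sqrt((n-2)/(1-rho^2)) = -0.6621 ~ t(4).
Step 5: Two-sided p-value from the t-distribution with 4 df = 0.544093.
Step 6: alpha = 0.1. fail to reject H0.

rho = -0.3143, p = 0.544093, fail to reject H0 at alpha = 0.1.


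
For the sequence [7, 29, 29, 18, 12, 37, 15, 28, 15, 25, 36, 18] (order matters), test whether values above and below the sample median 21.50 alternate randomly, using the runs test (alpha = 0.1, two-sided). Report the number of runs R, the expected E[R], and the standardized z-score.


Step 1: Compute median = 21.50; label A = above, B = below.
Labels in order: BAABBABABAAB  (n_A = 6, n_B = 6)
Step 2: Count runs R = 9.
Step 3: Under H0 (random ordering), E[R] = 2*n_A*n_B/(n_A+n_B) + 1 = 2*6*6/12 + 1 = 7.0000.
        Var[R] = 2*n_A*n_B*(2*n_A*n_B - n_A - n_B) / ((n_A+n_B)^2 * (n_A+n_B-1)) = 4320/1584 = 2.7273.
        SD[R] = 1.6514.
Step 4: Continuity-corrected z = (R - 0.5 - E[R]) / SD[R] = (9 - 0.5 - 7.0000) / 1.6514 = 0.9083.
Step 5: Two-sided p-value via normal approximation = 2*(1 - Phi(|z|)) = 0.363722.
Step 6: alpha = 0.1. fail to reject H0.

R = 9, z = 0.9083, p = 0.363722, fail to reject H0.


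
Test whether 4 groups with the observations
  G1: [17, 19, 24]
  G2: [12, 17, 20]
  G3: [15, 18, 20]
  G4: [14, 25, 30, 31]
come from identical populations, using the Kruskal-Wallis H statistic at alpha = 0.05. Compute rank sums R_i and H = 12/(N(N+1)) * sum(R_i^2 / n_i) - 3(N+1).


Step 1: Combine all N = 13 observations and assign midranks.
sorted (value, group, rank): (12,G2,1), (14,G4,2), (15,G3,3), (17,G1,4.5), (17,G2,4.5), (18,G3,6), (19,G1,7), (20,G2,8.5), (20,G3,8.5), (24,G1,10), (25,G4,11), (30,G4,12), (31,G4,13)
Step 2: Sum ranks within each group.
R_1 = 21.5 (n_1 = 3)
R_2 = 14 (n_2 = 3)
R_3 = 17.5 (n_3 = 3)
R_4 = 38 (n_4 = 4)
Step 3: H = 12/(N(N+1)) * sum(R_i^2/n_i) - 3(N+1)
     = 12/(13*14) * (21.5^2/3 + 14^2/3 + 17.5^2/3 + 38^2/4) - 3*14
     = 0.065934 * 682.5 - 42
     = 3.000000.
Step 4: Ties present; correction factor C = 1 - 12/(13^3 - 13) = 0.994505. Corrected H = 3.000000 / 0.994505 = 3.016575.
Step 5: Under H0, H ~ chi^2(3); p-value = 0.389077.
Step 6: alpha = 0.05. fail to reject H0.

H = 3.0166, df = 3, p = 0.389077, fail to reject H0.


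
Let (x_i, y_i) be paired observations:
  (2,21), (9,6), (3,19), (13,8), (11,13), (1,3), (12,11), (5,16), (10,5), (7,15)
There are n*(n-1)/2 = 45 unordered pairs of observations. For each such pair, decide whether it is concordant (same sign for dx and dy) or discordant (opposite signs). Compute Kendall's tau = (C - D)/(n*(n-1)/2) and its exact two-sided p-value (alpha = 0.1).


Step 1: Enumerate the 45 unordered pairs (i,j) with i<j and classify each by sign(x_j-x_i) * sign(y_j-y_i).
  (1,2):dx=+7,dy=-15->D; (1,3):dx=+1,dy=-2->D; (1,4):dx=+11,dy=-13->D; (1,5):dx=+9,dy=-8->D
  (1,6):dx=-1,dy=-18->C; (1,7):dx=+10,dy=-10->D; (1,8):dx=+3,dy=-5->D; (1,9):dx=+8,dy=-16->D
  (1,10):dx=+5,dy=-6->D; (2,3):dx=-6,dy=+13->D; (2,4):dx=+4,dy=+2->C; (2,5):dx=+2,dy=+7->C
  (2,6):dx=-8,dy=-3->C; (2,7):dx=+3,dy=+5->C; (2,8):dx=-4,dy=+10->D; (2,9):dx=+1,dy=-1->D
  (2,10):dx=-2,dy=+9->D; (3,4):dx=+10,dy=-11->D; (3,5):dx=+8,dy=-6->D; (3,6):dx=-2,dy=-16->C
  (3,7):dx=+9,dy=-8->D; (3,8):dx=+2,dy=-3->D; (3,9):dx=+7,dy=-14->D; (3,10):dx=+4,dy=-4->D
  (4,5):dx=-2,dy=+5->D; (4,6):dx=-12,dy=-5->C; (4,7):dx=-1,dy=+3->D; (4,8):dx=-8,dy=+8->D
  (4,9):dx=-3,dy=-3->C; (4,10):dx=-6,dy=+7->D; (5,6):dx=-10,dy=-10->C; (5,7):dx=+1,dy=-2->D
  (5,8):dx=-6,dy=+3->D; (5,9):dx=-1,dy=-8->C; (5,10):dx=-4,dy=+2->D; (6,7):dx=+11,dy=+8->C
  (6,8):dx=+4,dy=+13->C; (6,9):dx=+9,dy=+2->C; (6,10):dx=+6,dy=+12->C; (7,8):dx=-7,dy=+5->D
  (7,9):dx=-2,dy=-6->C; (7,10):dx=-5,dy=+4->D; (8,9):dx=+5,dy=-11->D; (8,10):dx=+2,dy=-1->D
  (9,10):dx=-3,dy=+10->D
Step 2: C = 15, D = 30, total pairs = 45.
Step 3: tau = (C - D)/(n(n-1)/2) = (15 - 30)/45 = -0.333333.
Step 4: Exact two-sided p-value (enumerate n! = 3628800 permutations of y under H0): p = 0.216373.
Step 5: alpha = 0.1. fail to reject H0.

tau_b = -0.3333 (C=15, D=30), p = 0.216373, fail to reject H0.


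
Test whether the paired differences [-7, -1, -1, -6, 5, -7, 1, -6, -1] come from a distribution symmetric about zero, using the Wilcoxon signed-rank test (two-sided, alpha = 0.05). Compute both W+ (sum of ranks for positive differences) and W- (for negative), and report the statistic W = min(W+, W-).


Step 1: Drop any zero differences (none here) and take |d_i|.
|d| = [7, 1, 1, 6, 5, 7, 1, 6, 1]
Step 2: Midrank |d_i| (ties get averaged ranks).
ranks: |7|->8.5, |1|->2.5, |1|->2.5, |6|->6.5, |5|->5, |7|->8.5, |1|->2.5, |6|->6.5, |1|->2.5
Step 3: Attach original signs; sum ranks with positive sign and with negative sign.
W+ = 5 + 2.5 = 7.5
W- = 8.5 + 2.5 + 2.5 + 6.5 + 8.5 + 6.5 + 2.5 = 37.5
(Check: W+ + W- = 45 should equal n(n+1)/2 = 45.)
Step 4: Test statistic W = min(W+, W-) = 7.5.
Step 5: Ties in |d|, so use the tie-corrected normal approximation.
        E[W] = n(n+1)/4 = 9*10/4 = 22.5.
        Tie groups: |d|=1 (t=4), |d|=6 (t=2), |d|=7 (t=2); sum(t^3 - t) = 72.
        Var[W] = n(n+1)(2n+1)/24 - sum(t^3-t)/48 = 1710/24 - 72/48 = 69.75.
        z = (W - E[W]) / sqrt(Var[W]) = (7.5 - 22.5) / 8.3516 = -1.7961.
        Two-sided p = 2*Phi(z) = 0.072486.
Step 6: alpha = 0.05. fail to reject H0.

W+ = 7.5, W- = 37.5, W = min = 7.5, p = 0.072486, fail to reject H0.


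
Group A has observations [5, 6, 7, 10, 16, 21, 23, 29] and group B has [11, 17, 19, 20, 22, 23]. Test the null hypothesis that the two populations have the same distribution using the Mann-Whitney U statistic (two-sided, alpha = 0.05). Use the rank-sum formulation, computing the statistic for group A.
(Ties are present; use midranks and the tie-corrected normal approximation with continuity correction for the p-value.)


Step 1: Combine and sort all 14 observations; assign midranks.
sorted (value, group): (5,X), (6,X), (7,X), (10,X), (11,Y), (16,X), (17,Y), (19,Y), (20,Y), (21,X), (22,Y), (23,X), (23,Y), (29,X)
ranks: 5->1, 6->2, 7->3, 10->4, 11->5, 16->6, 17->7, 19->8, 20->9, 21->10, 22->11, 23->12.5, 23->12.5, 29->14
Step 2: Rank sum for X: R1 = 1 + 2 + 3 + 4 + 6 + 10 + 12.5 + 14 = 52.5.
Step 3: U_X = R1 - n1(n1+1)/2 = 52.5 - 8*9/2 = 52.5 - 36 = 16.5.
       U_Y = n1*n2 - U_X = 48 - 16.5 = 31.5.
Step 4: Ties are present, so use the tie-corrected normal approximation (with continuity correction) for the p-value.
Step 5: p-value = 0.365629; compare to alpha = 0.05. fail to reject H0.

U_X = 16.5, p = 0.365629, fail to reject H0 at alpha = 0.05.


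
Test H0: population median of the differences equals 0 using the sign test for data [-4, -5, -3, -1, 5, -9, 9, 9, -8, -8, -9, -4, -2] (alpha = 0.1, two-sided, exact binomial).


Step 1: Discard zero differences. Original n = 13; n_eff = number of nonzero differences = 13.
Nonzero differences (with sign): -4, -5, -3, -1, +5, -9, +9, +9, -8, -8, -9, -4, -2
Step 2: Count signs: positive = 3, negative = 10.
Step 3: Under H0: P(positive) = 0.5, so the number of positives S ~ Bin(13, 0.5).
Step 4: Two-sided exact p-value = sum of Bin(13,0.5) probabilities at or below the observed probability = 0.092285.
Step 5: alpha = 0.1. reject H0.

n_eff = 13, pos = 3, neg = 10, p = 0.092285, reject H0.


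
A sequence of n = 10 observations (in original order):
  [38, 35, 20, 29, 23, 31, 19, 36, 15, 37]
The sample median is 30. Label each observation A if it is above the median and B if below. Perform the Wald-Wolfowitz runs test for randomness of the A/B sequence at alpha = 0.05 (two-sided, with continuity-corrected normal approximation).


Step 1: Compute median = 30; label A = above, B = below.
Labels in order: AABBBABABA  (n_A = 5, n_B = 5)
Step 2: Count runs R = 7.
Step 3: Under H0 (random ordering), E[R] = 2*n_A*n_B/(n_A+n_B) + 1 = 2*5*5/10 + 1 = 6.0000.
        Var[R] = 2*n_A*n_B*(2*n_A*n_B - n_A - n_B) / ((n_A+n_B)^2 * (n_A+n_B-1)) = 2000/900 = 2.2222.
        SD[R] = 1.4907.
Step 4: Continuity-corrected z = (R - 0.5 - E[R]) / SD[R] = (7 - 0.5 - 6.0000) / 1.4907 = 0.3354.
Step 5: Two-sided p-value via normal approximation = 2*(1 - Phi(|z|)) = 0.737316.
Step 6: alpha = 0.05. fail to reject H0.

R = 7, z = 0.3354, p = 0.737316, fail to reject H0.


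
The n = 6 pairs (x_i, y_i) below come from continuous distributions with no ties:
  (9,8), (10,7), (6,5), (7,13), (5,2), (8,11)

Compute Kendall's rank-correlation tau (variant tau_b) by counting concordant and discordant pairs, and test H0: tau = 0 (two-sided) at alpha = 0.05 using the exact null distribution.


Step 1: Enumerate the 15 unordered pairs (i,j) with i<j and classify each by sign(x_j-x_i) * sign(y_j-y_i).
  (1,2):dx=+1,dy=-1->D; (1,3):dx=-3,dy=-3->C; (1,4):dx=-2,dy=+5->D; (1,5):dx=-4,dy=-6->C
  (1,6):dx=-1,dy=+3->D; (2,3):dx=-4,dy=-2->C; (2,4):dx=-3,dy=+6->D; (2,5):dx=-5,dy=-5->C
  (2,6):dx=-2,dy=+4->D; (3,4):dx=+1,dy=+8->C; (3,5):dx=-1,dy=-3->C; (3,6):dx=+2,dy=+6->C
  (4,5):dx=-2,dy=-11->C; (4,6):dx=+1,dy=-2->D; (5,6):dx=+3,dy=+9->C
Step 2: C = 9, D = 6, total pairs = 15.
Step 3: tau = (C - D)/(n(n-1)/2) = (9 - 6)/15 = 0.200000.
Step 4: Exact two-sided p-value (enumerate n! = 720 permutations of y under H0): p = 0.719444.
Step 5: alpha = 0.05. fail to reject H0.

tau_b = 0.2000 (C=9, D=6), p = 0.719444, fail to reject H0.


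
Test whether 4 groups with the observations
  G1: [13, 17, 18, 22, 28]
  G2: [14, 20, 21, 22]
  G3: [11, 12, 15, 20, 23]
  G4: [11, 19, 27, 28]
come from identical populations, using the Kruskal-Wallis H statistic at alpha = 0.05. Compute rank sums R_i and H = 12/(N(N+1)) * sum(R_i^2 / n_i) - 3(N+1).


Step 1: Combine all N = 18 observations and assign midranks.
sorted (value, group, rank): (11,G3,1.5), (11,G4,1.5), (12,G3,3), (13,G1,4), (14,G2,5), (15,G3,6), (17,G1,7), (18,G1,8), (19,G4,9), (20,G2,10.5), (20,G3,10.5), (21,G2,12), (22,G1,13.5), (22,G2,13.5), (23,G3,15), (27,G4,16), (28,G1,17.5), (28,G4,17.5)
Step 2: Sum ranks within each group.
R_1 = 50 (n_1 = 5)
R_2 = 41 (n_2 = 4)
R_3 = 36 (n_3 = 5)
R_4 = 44 (n_4 = 4)
Step 3: H = 12/(N(N+1)) * sum(R_i^2/n_i) - 3(N+1)
     = 12/(18*19) * (50^2/5 + 41^2/4 + 36^2/5 + 44^2/4) - 3*19
     = 0.035088 * 1663.45 - 57
     = 1.366667.
Step 4: Ties present; correction factor C = 1 - 24/(18^3 - 18) = 0.995872. Corrected H = 1.366667 / 0.995872 = 1.372332.
Step 5: Under H0, H ~ chi^2(3); p-value = 0.712033.
Step 6: alpha = 0.05. fail to reject H0.

H = 1.3723, df = 3, p = 0.712033, fail to reject H0.


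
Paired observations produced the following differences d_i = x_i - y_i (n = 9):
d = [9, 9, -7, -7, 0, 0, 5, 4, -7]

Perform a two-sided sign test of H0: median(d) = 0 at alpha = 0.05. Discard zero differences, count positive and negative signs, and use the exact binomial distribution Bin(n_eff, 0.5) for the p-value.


Step 1: Discard zero differences. Original n = 9; n_eff = number of nonzero differences = 7.
Nonzero differences (with sign): +9, +9, -7, -7, +5, +4, -7
Step 2: Count signs: positive = 4, negative = 3.
Step 3: Under H0: P(positive) = 0.5, so the number of positives S ~ Bin(7, 0.5).
Step 4: Two-sided exact p-value = sum of Bin(7,0.5) probabilities at or below the observed probability = 1.000000.
Step 5: alpha = 0.05. fail to reject H0.

n_eff = 7, pos = 4, neg = 3, p = 1.000000, fail to reject H0.


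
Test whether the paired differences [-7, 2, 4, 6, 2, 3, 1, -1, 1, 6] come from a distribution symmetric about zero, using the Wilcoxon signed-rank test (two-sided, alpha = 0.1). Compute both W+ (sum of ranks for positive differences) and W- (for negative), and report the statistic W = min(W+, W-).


Step 1: Drop any zero differences (none here) and take |d_i|.
|d| = [7, 2, 4, 6, 2, 3, 1, 1, 1, 6]
Step 2: Midrank |d_i| (ties get averaged ranks).
ranks: |7|->10, |2|->4.5, |4|->7, |6|->8.5, |2|->4.5, |3|->6, |1|->2, |1|->2, |1|->2, |6|->8.5
Step 3: Attach original signs; sum ranks with positive sign and with negative sign.
W+ = 4.5 + 7 + 8.5 + 4.5 + 6 + 2 + 2 + 8.5 = 43
W- = 10 + 2 = 12
(Check: W+ + W- = 55 should equal n(n+1)/2 = 55.)
Step 4: Test statistic W = min(W+, W-) = 12.
Step 5: Ties in |d|, so use the tie-corrected normal approximation.
        E[W] = n(n+1)/4 = 10*11/4 = 27.5.
        Tie groups: |d|=1 (t=3), |d|=2 (t=2), |d|=6 (t=2); sum(t^3 - t) = 36.
        Var[W] = n(n+1)(2n+1)/24 - sum(t^3-t)/48 = 2310/24 - 36/48 = 95.5.
        z = (W - E[W]) / sqrt(Var[W]) = (12 - 27.5) / 9.7724 = -1.5861.
        Two-sided p = 2*Phi(z) = 0.112717.
Step 6: alpha = 0.1. fail to reject H0.

W+ = 43, W- = 12, W = min = 12, p = 0.112717, fail to reject H0.


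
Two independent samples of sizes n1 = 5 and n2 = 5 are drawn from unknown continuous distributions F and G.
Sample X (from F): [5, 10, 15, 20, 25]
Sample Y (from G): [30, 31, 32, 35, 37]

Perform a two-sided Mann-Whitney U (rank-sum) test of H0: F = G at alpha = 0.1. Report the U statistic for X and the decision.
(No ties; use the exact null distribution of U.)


Step 1: Combine and sort all 10 observations; assign midranks.
sorted (value, group): (5,X), (10,X), (15,X), (20,X), (25,X), (30,Y), (31,Y), (32,Y), (35,Y), (37,Y)
ranks: 5->1, 10->2, 15->3, 20->4, 25->5, 30->6, 31->7, 32->8, 35->9, 37->10
Step 2: Rank sum for X: R1 = 1 + 2 + 3 + 4 + 5 = 15.
Step 3: U_X = R1 - n1(n1+1)/2 = 15 - 5*6/2 = 15 - 15 = 0.
       U_Y = n1*n2 - U_X = 25 - 0 = 25.
Step 4: No ties, so the exact null distribution of U (based on enumerating the C(10,5) = 252 equally likely rank assignments) gives the two-sided p-value.
Step 5: p-value = 0.007937; compare to alpha = 0.1. reject H0.

U_X = 0, p = 0.007937, reject H0 at alpha = 0.1.


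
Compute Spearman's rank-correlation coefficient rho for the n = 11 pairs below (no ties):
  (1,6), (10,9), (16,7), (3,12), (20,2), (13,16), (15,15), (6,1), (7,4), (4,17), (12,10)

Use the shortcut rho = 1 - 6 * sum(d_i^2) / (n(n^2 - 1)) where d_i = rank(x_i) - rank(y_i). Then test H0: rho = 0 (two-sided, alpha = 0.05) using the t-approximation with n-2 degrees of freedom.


Step 1: Rank x and y separately (midranks; no ties here).
rank(x): 1->1, 10->6, 16->10, 3->2, 20->11, 13->8, 15->9, 6->4, 7->5, 4->3, 12->7
rank(y): 6->4, 9->6, 7->5, 12->8, 2->2, 16->10, 15->9, 1->1, 4->3, 17->11, 10->7
Step 2: d_i = R_x(i) - R_y(i); compute d_i^2.
  (1-4)^2=9, (6-6)^2=0, (10-5)^2=25, (2-8)^2=36, (11-2)^2=81, (8-10)^2=4, (9-9)^2=0, (4-1)^2=9, (5-3)^2=4, (3-11)^2=64, (7-7)^2=0
sum(d^2) = 232.
Step 3: rho = 1 - 6*232 / (11*(11^2 - 1)) = 1 - 1392/1320 = -0.054545.
Step 4: Under H0, t = rho * sqrt((n-2)/(1-rho^2)) = -0.1639 ~ t(9).
Step 5: Two-sided p-value from the t-distribution with 9 df = 0.873447.
Step 6: alpha = 0.05. fail to reject H0.

rho = -0.0545, p = 0.873447, fail to reject H0 at alpha = 0.05.


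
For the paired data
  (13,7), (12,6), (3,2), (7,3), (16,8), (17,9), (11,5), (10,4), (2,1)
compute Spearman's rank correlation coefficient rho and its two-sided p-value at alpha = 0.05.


Step 1: Rank x and y separately (midranks; no ties here).
rank(x): 13->7, 12->6, 3->2, 7->3, 16->8, 17->9, 11->5, 10->4, 2->1
rank(y): 7->7, 6->6, 2->2, 3->3, 8->8, 9->9, 5->5, 4->4, 1->1
Step 2: d_i = R_x(i) - R_y(i); compute d_i^2.
  (7-7)^2=0, (6-6)^2=0, (2-2)^2=0, (3-3)^2=0, (8-8)^2=0, (9-9)^2=0, (5-5)^2=0, (4-4)^2=0, (1-1)^2=0
sum(d^2) = 0.
Step 3: rho = 1 - 6*0 / (9*(9^2 - 1)) = 1 - 0/720 = 1.000000.
Step 5: Two-sided p-value from the t-distribution with 7 df = 0.000000.
Step 6: alpha = 0.05. reject H0.

rho = 1.0000, p = 0.000000, reject H0 at alpha = 0.05.


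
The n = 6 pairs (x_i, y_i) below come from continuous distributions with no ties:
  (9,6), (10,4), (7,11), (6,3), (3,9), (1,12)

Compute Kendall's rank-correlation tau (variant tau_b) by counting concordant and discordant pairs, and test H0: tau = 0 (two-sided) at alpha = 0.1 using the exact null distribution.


Step 1: Enumerate the 15 unordered pairs (i,j) with i<j and classify each by sign(x_j-x_i) * sign(y_j-y_i).
  (1,2):dx=+1,dy=-2->D; (1,3):dx=-2,dy=+5->D; (1,4):dx=-3,dy=-3->C; (1,5):dx=-6,dy=+3->D
  (1,6):dx=-8,dy=+6->D; (2,3):dx=-3,dy=+7->D; (2,4):dx=-4,dy=-1->C; (2,5):dx=-7,dy=+5->D
  (2,6):dx=-9,dy=+8->D; (3,4):dx=-1,dy=-8->C; (3,5):dx=-4,dy=-2->C; (3,6):dx=-6,dy=+1->D
  (4,5):dx=-3,dy=+6->D; (4,6):dx=-5,dy=+9->D; (5,6):dx=-2,dy=+3->D
Step 2: C = 4, D = 11, total pairs = 15.
Step 3: tau = (C - D)/(n(n-1)/2) = (4 - 11)/15 = -0.466667.
Step 4: Exact two-sided p-value (enumerate n! = 720 permutations of y under H0): p = 0.272222.
Step 5: alpha = 0.1. fail to reject H0.

tau_b = -0.4667 (C=4, D=11), p = 0.272222, fail to reject H0.


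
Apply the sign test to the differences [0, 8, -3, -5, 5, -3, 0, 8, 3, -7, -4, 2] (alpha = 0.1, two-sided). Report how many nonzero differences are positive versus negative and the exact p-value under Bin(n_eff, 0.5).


Step 1: Discard zero differences. Original n = 12; n_eff = number of nonzero differences = 10.
Nonzero differences (with sign): +8, -3, -5, +5, -3, +8, +3, -7, -4, +2
Step 2: Count signs: positive = 5, negative = 5.
Step 3: Under H0: P(positive) = 0.5, so the number of positives S ~ Bin(10, 0.5).
Step 4: Two-sided exact p-value = sum of Bin(10,0.5) probabilities at or below the observed probability = 1.000000.
Step 5: alpha = 0.1. fail to reject H0.

n_eff = 10, pos = 5, neg = 5, p = 1.000000, fail to reject H0.


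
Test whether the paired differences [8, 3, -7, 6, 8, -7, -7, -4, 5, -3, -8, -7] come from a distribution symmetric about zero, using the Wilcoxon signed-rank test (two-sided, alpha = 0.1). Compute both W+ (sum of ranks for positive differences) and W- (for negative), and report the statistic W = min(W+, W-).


Step 1: Drop any zero differences (none here) and take |d_i|.
|d| = [8, 3, 7, 6, 8, 7, 7, 4, 5, 3, 8, 7]
Step 2: Midrank |d_i| (ties get averaged ranks).
ranks: |8|->11, |3|->1.5, |7|->7.5, |6|->5, |8|->11, |7|->7.5, |7|->7.5, |4|->3, |5|->4, |3|->1.5, |8|->11, |7|->7.5
Step 3: Attach original signs; sum ranks with positive sign and with negative sign.
W+ = 11 + 1.5 + 5 + 11 + 4 = 32.5
W- = 7.5 + 7.5 + 7.5 + 3 + 1.5 + 11 + 7.5 = 45.5
(Check: W+ + W- = 78 should equal n(n+1)/2 = 78.)
Step 4: Test statistic W = min(W+, W-) = 32.5.
Step 5: Ties in |d|, so use the tie-corrected normal approximation.
        E[W] = n(n+1)/4 = 12*13/4 = 39.
        Tie groups: |d|=3 (t=2), |d|=7 (t=4), |d|=8 (t=3); sum(t^3 - t) = 90.
        Var[W] = n(n+1)(2n+1)/24 - sum(t^3-t)/48 = 3900/24 - 90/48 = 160.625.
        z = (W - E[W]) / sqrt(Var[W]) = (32.5 - 39) / 12.6738 = -0.5129.
        Two-sided p = 2*Phi(z) = 0.608043.
Step 6: alpha = 0.1. fail to reject H0.

W+ = 32.5, W- = 45.5, W = min = 32.5, p = 0.608043, fail to reject H0.


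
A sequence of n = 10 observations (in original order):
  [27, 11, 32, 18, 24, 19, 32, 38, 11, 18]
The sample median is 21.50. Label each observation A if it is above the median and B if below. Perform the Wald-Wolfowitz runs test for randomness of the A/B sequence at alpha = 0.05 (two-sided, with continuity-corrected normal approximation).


Step 1: Compute median = 21.50; label A = above, B = below.
Labels in order: ABABABAABB  (n_A = 5, n_B = 5)
Step 2: Count runs R = 8.
Step 3: Under H0 (random ordering), E[R] = 2*n_A*n_B/(n_A+n_B) + 1 = 2*5*5/10 + 1 = 6.0000.
        Var[R] = 2*n_A*n_B*(2*n_A*n_B - n_A - n_B) / ((n_A+n_B)^2 * (n_A+n_B-1)) = 2000/900 = 2.2222.
        SD[R] = 1.4907.
Step 4: Continuity-corrected z = (R - 0.5 - E[R]) / SD[R] = (8 - 0.5 - 6.0000) / 1.4907 = 1.0062.
Step 5: Two-sided p-value via normal approximation = 2*(1 - Phi(|z|)) = 0.314305.
Step 6: alpha = 0.05. fail to reject H0.

R = 8, z = 1.0062, p = 0.314305, fail to reject H0.


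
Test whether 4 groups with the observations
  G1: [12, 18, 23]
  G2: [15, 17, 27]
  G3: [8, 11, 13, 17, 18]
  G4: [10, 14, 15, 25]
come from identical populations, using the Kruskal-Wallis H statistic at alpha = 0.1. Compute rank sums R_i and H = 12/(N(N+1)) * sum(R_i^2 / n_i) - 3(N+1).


Step 1: Combine all N = 15 observations and assign midranks.
sorted (value, group, rank): (8,G3,1), (10,G4,2), (11,G3,3), (12,G1,4), (13,G3,5), (14,G4,6), (15,G2,7.5), (15,G4,7.5), (17,G2,9.5), (17,G3,9.5), (18,G1,11.5), (18,G3,11.5), (23,G1,13), (25,G4,14), (27,G2,15)
Step 2: Sum ranks within each group.
R_1 = 28.5 (n_1 = 3)
R_2 = 32 (n_2 = 3)
R_3 = 30 (n_3 = 5)
R_4 = 29.5 (n_4 = 4)
Step 3: H = 12/(N(N+1)) * sum(R_i^2/n_i) - 3(N+1)
     = 12/(15*16) * (28.5^2/3 + 32^2/3 + 30^2/5 + 29.5^2/4) - 3*16
     = 0.050000 * 1009.65 - 48
     = 2.482292.
Step 4: Ties present; correction factor C = 1 - 18/(15^3 - 15) = 0.994643. Corrected H = 2.482292 / 0.994643 = 2.495661.
Step 5: Under H0, H ~ chi^2(3); p-value = 0.476076.
Step 6: alpha = 0.1. fail to reject H0.

H = 2.4957, df = 3, p = 0.476076, fail to reject H0.


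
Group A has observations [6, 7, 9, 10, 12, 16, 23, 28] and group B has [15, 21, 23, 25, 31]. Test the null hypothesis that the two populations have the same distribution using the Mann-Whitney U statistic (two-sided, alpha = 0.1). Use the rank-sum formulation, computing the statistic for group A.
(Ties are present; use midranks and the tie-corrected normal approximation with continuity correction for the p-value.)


Step 1: Combine and sort all 13 observations; assign midranks.
sorted (value, group): (6,X), (7,X), (9,X), (10,X), (12,X), (15,Y), (16,X), (21,Y), (23,X), (23,Y), (25,Y), (28,X), (31,Y)
ranks: 6->1, 7->2, 9->3, 10->4, 12->5, 15->6, 16->7, 21->8, 23->9.5, 23->9.5, 25->11, 28->12, 31->13
Step 2: Rank sum for X: R1 = 1 + 2 + 3 + 4 + 5 + 7 + 9.5 + 12 = 43.5.
Step 3: U_X = R1 - n1(n1+1)/2 = 43.5 - 8*9/2 = 43.5 - 36 = 7.5.
       U_Y = n1*n2 - U_X = 40 - 7.5 = 32.5.
Step 4: Ties are present, so use the tie-corrected normal approximation (with continuity correction) for the p-value.
Step 5: p-value = 0.078571; compare to alpha = 0.1. reject H0.

U_X = 7.5, p = 0.078571, reject H0 at alpha = 0.1.


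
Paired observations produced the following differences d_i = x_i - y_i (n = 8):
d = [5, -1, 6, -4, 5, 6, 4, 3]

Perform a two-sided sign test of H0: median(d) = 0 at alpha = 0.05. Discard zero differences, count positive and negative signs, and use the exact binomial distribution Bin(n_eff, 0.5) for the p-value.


Step 1: Discard zero differences. Original n = 8; n_eff = number of nonzero differences = 8.
Nonzero differences (with sign): +5, -1, +6, -4, +5, +6, +4, +3
Step 2: Count signs: positive = 6, negative = 2.
Step 3: Under H0: P(positive) = 0.5, so the number of positives S ~ Bin(8, 0.5).
Step 4: Two-sided exact p-value = sum of Bin(8,0.5) probabilities at or below the observed probability = 0.289062.
Step 5: alpha = 0.05. fail to reject H0.

n_eff = 8, pos = 6, neg = 2, p = 0.289062, fail to reject H0.


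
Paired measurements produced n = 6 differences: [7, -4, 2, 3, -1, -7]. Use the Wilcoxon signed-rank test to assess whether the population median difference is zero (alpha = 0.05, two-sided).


Step 1: Drop any zero differences (none here) and take |d_i|.
|d| = [7, 4, 2, 3, 1, 7]
Step 2: Midrank |d_i| (ties get averaged ranks).
ranks: |7|->5.5, |4|->4, |2|->2, |3|->3, |1|->1, |7|->5.5
Step 3: Attach original signs; sum ranks with positive sign and with negative sign.
W+ = 5.5 + 2 + 3 = 10.5
W- = 4 + 1 + 5.5 = 10.5
(Check: W+ + W- = 21 should equal n(n+1)/2 = 21.)
Step 4: Test statistic W = min(W+, W-) = 10.5.
Step 5: Ties in |d|, so use the tie-corrected normal approximation.
        E[W] = n(n+1)/4 = 6*7/4 = 10.5.
        Tie groups: |d|=7 (t=2); sum(t^3 - t) = 6.
        Var[W] = n(n+1)(2n+1)/24 - sum(t^3-t)/48 = 546/24 - 6/48 = 22.625.
        z = (W - E[W]) / sqrt(Var[W]) = (10.5 - 10.5) / 4.7566 = 0.0000.
        Two-sided p = 2*Phi(z) = 1.000000.
Step 6: alpha = 0.05. fail to reject H0.

W+ = 10.5, W- = 10.5, W = min = 10.5, p = 1.000000, fail to reject H0.


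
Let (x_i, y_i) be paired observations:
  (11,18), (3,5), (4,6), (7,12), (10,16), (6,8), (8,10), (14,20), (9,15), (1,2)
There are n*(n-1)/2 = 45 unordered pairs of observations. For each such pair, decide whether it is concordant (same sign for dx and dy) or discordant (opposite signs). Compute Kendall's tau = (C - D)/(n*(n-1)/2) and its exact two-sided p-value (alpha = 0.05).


Step 1: Enumerate the 45 unordered pairs (i,j) with i<j and classify each by sign(x_j-x_i) * sign(y_j-y_i).
  (1,2):dx=-8,dy=-13->C; (1,3):dx=-7,dy=-12->C; (1,4):dx=-4,dy=-6->C; (1,5):dx=-1,dy=-2->C
  (1,6):dx=-5,dy=-10->C; (1,7):dx=-3,dy=-8->C; (1,8):dx=+3,dy=+2->C; (1,9):dx=-2,dy=-3->C
  (1,10):dx=-10,dy=-16->C; (2,3):dx=+1,dy=+1->C; (2,4):dx=+4,dy=+7->C; (2,5):dx=+7,dy=+11->C
  (2,6):dx=+3,dy=+3->C; (2,7):dx=+5,dy=+5->C; (2,8):dx=+11,dy=+15->C; (2,9):dx=+6,dy=+10->C
  (2,10):dx=-2,dy=-3->C; (3,4):dx=+3,dy=+6->C; (3,5):dx=+6,dy=+10->C; (3,6):dx=+2,dy=+2->C
  (3,7):dx=+4,dy=+4->C; (3,8):dx=+10,dy=+14->C; (3,9):dx=+5,dy=+9->C; (3,10):dx=-3,dy=-4->C
  (4,5):dx=+3,dy=+4->C; (4,6):dx=-1,dy=-4->C; (4,7):dx=+1,dy=-2->D; (4,8):dx=+7,dy=+8->C
  (4,9):dx=+2,dy=+3->C; (4,10):dx=-6,dy=-10->C; (5,6):dx=-4,dy=-8->C; (5,7):dx=-2,dy=-6->C
  (5,8):dx=+4,dy=+4->C; (5,9):dx=-1,dy=-1->C; (5,10):dx=-9,dy=-14->C; (6,7):dx=+2,dy=+2->C
  (6,8):dx=+8,dy=+12->C; (6,9):dx=+3,dy=+7->C; (6,10):dx=-5,dy=-6->C; (7,8):dx=+6,dy=+10->C
  (7,9):dx=+1,dy=+5->C; (7,10):dx=-7,dy=-8->C; (8,9):dx=-5,dy=-5->C; (8,10):dx=-13,dy=-18->C
  (9,10):dx=-8,dy=-13->C
Step 2: C = 44, D = 1, total pairs = 45.
Step 3: tau = (C - D)/(n(n-1)/2) = (44 - 1)/45 = 0.955556.
Step 4: Exact two-sided p-value (enumerate n! = 3628800 permutations of y under H0): p = 0.000006.
Step 5: alpha = 0.05. reject H0.

tau_b = 0.9556 (C=44, D=1), p = 0.000006, reject H0.


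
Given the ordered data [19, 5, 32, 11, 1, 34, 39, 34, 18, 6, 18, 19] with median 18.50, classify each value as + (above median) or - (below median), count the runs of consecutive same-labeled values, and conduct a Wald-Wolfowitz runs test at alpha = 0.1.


Step 1: Compute median = 18.50; label A = above, B = below.
Labels in order: ABABBAAABBBA  (n_A = 6, n_B = 6)
Step 2: Count runs R = 7.
Step 3: Under H0 (random ordering), E[R] = 2*n_A*n_B/(n_A+n_B) + 1 = 2*6*6/12 + 1 = 7.0000.
        Var[R] = 2*n_A*n_B*(2*n_A*n_B - n_A - n_B) / ((n_A+n_B)^2 * (n_A+n_B-1)) = 4320/1584 = 2.7273.
        SD[R] = 1.6514.
Step 4: R = E[R], so z = 0 with no continuity correction.
Step 5: Two-sided p-value via normal approximation = 2*(1 - Phi(|z|)) = 1.000000.
Step 6: alpha = 0.1. fail to reject H0.

R = 7, z = 0.0000, p = 1.000000, fail to reject H0.


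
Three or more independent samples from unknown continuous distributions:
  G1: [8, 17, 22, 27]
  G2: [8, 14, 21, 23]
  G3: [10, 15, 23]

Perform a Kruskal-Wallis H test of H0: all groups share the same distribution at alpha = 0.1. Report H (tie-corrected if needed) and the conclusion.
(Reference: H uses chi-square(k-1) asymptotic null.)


Step 1: Combine all N = 11 observations and assign midranks.
sorted (value, group, rank): (8,G1,1.5), (8,G2,1.5), (10,G3,3), (14,G2,4), (15,G3,5), (17,G1,6), (21,G2,7), (22,G1,8), (23,G2,9.5), (23,G3,9.5), (27,G1,11)
Step 2: Sum ranks within each group.
R_1 = 26.5 (n_1 = 4)
R_2 = 22 (n_2 = 4)
R_3 = 17.5 (n_3 = 3)
Step 3: H = 12/(N(N+1)) * sum(R_i^2/n_i) - 3(N+1)
     = 12/(11*12) * (26.5^2/4 + 22^2/4 + 17.5^2/3) - 3*12
     = 0.090909 * 398.646 - 36
     = 0.240530.
Step 4: Ties present; correction factor C = 1 - 12/(11^3 - 11) = 0.990909. Corrected H = 0.240530 / 0.990909 = 0.242737.
Step 5: Under H0, H ~ chi^2(2); p-value = 0.885708.
Step 6: alpha = 0.1. fail to reject H0.

H = 0.2427, df = 2, p = 0.885708, fail to reject H0.


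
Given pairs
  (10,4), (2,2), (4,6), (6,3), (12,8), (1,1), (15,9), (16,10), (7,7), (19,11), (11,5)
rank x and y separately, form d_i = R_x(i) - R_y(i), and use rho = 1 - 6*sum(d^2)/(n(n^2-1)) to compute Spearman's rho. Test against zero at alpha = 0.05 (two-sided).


Step 1: Rank x and y separately (midranks; no ties here).
rank(x): 10->6, 2->2, 4->3, 6->4, 12->8, 1->1, 15->9, 16->10, 7->5, 19->11, 11->7
rank(y): 4->4, 2->2, 6->6, 3->3, 8->8, 1->1, 9->9, 10->10, 7->7, 11->11, 5->5
Step 2: d_i = R_x(i) - R_y(i); compute d_i^2.
  (6-4)^2=4, (2-2)^2=0, (3-6)^2=9, (4-3)^2=1, (8-8)^2=0, (1-1)^2=0, (9-9)^2=0, (10-10)^2=0, (5-7)^2=4, (11-11)^2=0, (7-5)^2=4
sum(d^2) = 22.
Step 3: rho = 1 - 6*22 / (11*(11^2 - 1)) = 1 - 132/1320 = 0.900000.
Step 4: Under H0, t = rho * sqrt((n-2)/(1-rho^2)) = 6.1942 ~ t(9).
Step 5: Two-sided p-value from the t-distribution with 9 df = 0.000160.
Step 6: alpha = 0.05. reject H0.

rho = 0.9000, p = 0.000160, reject H0 at alpha = 0.05.


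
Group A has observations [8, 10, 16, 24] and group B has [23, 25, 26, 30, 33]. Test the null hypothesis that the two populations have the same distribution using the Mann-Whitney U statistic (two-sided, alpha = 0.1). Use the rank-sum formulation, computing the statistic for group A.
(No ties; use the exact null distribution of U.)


Step 1: Combine and sort all 9 observations; assign midranks.
sorted (value, group): (8,X), (10,X), (16,X), (23,Y), (24,X), (25,Y), (26,Y), (30,Y), (33,Y)
ranks: 8->1, 10->2, 16->3, 23->4, 24->5, 25->6, 26->7, 30->8, 33->9
Step 2: Rank sum for X: R1 = 1 + 2 + 3 + 5 = 11.
Step 3: U_X = R1 - n1(n1+1)/2 = 11 - 4*5/2 = 11 - 10 = 1.
       U_Y = n1*n2 - U_X = 20 - 1 = 19.
Step 4: No ties, so the exact null distribution of U (based on enumerating the C(9,4) = 126 equally likely rank assignments) gives the two-sided p-value.
Step 5: p-value = 0.031746; compare to alpha = 0.1. reject H0.

U_X = 1, p = 0.031746, reject H0 at alpha = 0.1.


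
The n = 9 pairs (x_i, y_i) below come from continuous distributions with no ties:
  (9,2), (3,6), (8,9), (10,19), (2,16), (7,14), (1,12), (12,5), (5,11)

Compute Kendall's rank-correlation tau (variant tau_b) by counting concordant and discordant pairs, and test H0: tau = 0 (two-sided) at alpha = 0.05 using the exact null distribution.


Step 1: Enumerate the 36 unordered pairs (i,j) with i<j and classify each by sign(x_j-x_i) * sign(y_j-y_i).
  (1,2):dx=-6,dy=+4->D; (1,3):dx=-1,dy=+7->D; (1,4):dx=+1,dy=+17->C; (1,5):dx=-7,dy=+14->D
  (1,6):dx=-2,dy=+12->D; (1,7):dx=-8,dy=+10->D; (1,8):dx=+3,dy=+3->C; (1,9):dx=-4,dy=+9->D
  (2,3):dx=+5,dy=+3->C; (2,4):dx=+7,dy=+13->C; (2,5):dx=-1,dy=+10->D; (2,6):dx=+4,dy=+8->C
  (2,7):dx=-2,dy=+6->D; (2,8):dx=+9,dy=-1->D; (2,9):dx=+2,dy=+5->C; (3,4):dx=+2,dy=+10->C
  (3,5):dx=-6,dy=+7->D; (3,6):dx=-1,dy=+5->D; (3,7):dx=-7,dy=+3->D; (3,8):dx=+4,dy=-4->D
  (3,9):dx=-3,dy=+2->D; (4,5):dx=-8,dy=-3->C; (4,6):dx=-3,dy=-5->C; (4,7):dx=-9,dy=-7->C
  (4,8):dx=+2,dy=-14->D; (4,9):dx=-5,dy=-8->C; (5,6):dx=+5,dy=-2->D; (5,7):dx=-1,dy=-4->C
  (5,8):dx=+10,dy=-11->D; (5,9):dx=+3,dy=-5->D; (6,7):dx=-6,dy=-2->C; (6,8):dx=+5,dy=-9->D
  (6,9):dx=-2,dy=-3->C; (7,8):dx=+11,dy=-7->D; (7,9):dx=+4,dy=-1->D; (8,9):dx=-7,dy=+6->D
Step 2: C = 14, D = 22, total pairs = 36.
Step 3: tau = (C - D)/(n(n-1)/2) = (14 - 22)/36 = -0.222222.
Step 4: Exact two-sided p-value (enumerate n! = 362880 permutations of y under H0): p = 0.476709.
Step 5: alpha = 0.05. fail to reject H0.

tau_b = -0.2222 (C=14, D=22), p = 0.476709, fail to reject H0.


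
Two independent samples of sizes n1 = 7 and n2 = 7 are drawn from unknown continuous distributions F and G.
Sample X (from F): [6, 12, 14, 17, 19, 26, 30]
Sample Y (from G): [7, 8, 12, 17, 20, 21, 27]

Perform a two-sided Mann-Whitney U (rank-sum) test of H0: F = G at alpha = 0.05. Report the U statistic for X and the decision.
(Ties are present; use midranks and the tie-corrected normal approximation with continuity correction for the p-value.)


Step 1: Combine and sort all 14 observations; assign midranks.
sorted (value, group): (6,X), (7,Y), (8,Y), (12,X), (12,Y), (14,X), (17,X), (17,Y), (19,X), (20,Y), (21,Y), (26,X), (27,Y), (30,X)
ranks: 6->1, 7->2, 8->3, 12->4.5, 12->4.5, 14->6, 17->7.5, 17->7.5, 19->9, 20->10, 21->11, 26->12, 27->13, 30->14
Step 2: Rank sum for X: R1 = 1 + 4.5 + 6 + 7.5 + 9 + 12 + 14 = 54.
Step 3: U_X = R1 - n1(n1+1)/2 = 54 - 7*8/2 = 54 - 28 = 26.
       U_Y = n1*n2 - U_X = 49 - 26 = 23.
Step 4: Ties are present, so use the tie-corrected normal approximation (with continuity correction) for the p-value.
Step 5: p-value = 0.898104; compare to alpha = 0.05. fail to reject H0.

U_X = 26, p = 0.898104, fail to reject H0 at alpha = 0.05.


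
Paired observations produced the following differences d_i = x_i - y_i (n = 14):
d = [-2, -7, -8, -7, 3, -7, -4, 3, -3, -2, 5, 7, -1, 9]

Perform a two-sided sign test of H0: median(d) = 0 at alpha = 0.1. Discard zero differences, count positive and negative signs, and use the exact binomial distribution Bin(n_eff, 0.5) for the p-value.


Step 1: Discard zero differences. Original n = 14; n_eff = number of nonzero differences = 14.
Nonzero differences (with sign): -2, -7, -8, -7, +3, -7, -4, +3, -3, -2, +5, +7, -1, +9
Step 2: Count signs: positive = 5, negative = 9.
Step 3: Under H0: P(positive) = 0.5, so the number of positives S ~ Bin(14, 0.5).
Step 4: Two-sided exact p-value = sum of Bin(14,0.5) probabilities at or below the observed probability = 0.423950.
Step 5: alpha = 0.1. fail to reject H0.

n_eff = 14, pos = 5, neg = 9, p = 0.423950, fail to reject H0.
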